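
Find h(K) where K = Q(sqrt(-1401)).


K = Q(sqrt(-1401)). d mod 4 = 3, so D = disc(K) = 4d = -5604
h(K) equals the number of primitive reduced positive-definite forms (a, b, c) = a*x^2 + b*x*y + c*y^2 with b^2 - 4ac = D,
where reduced means |b| <= a <= c, with b >= 0 whenever |b| = a or a = c, and primitive means gcd(a, b, c) = 1.
Reduced forces 3a^2 <= |D| = 5604, so 1 <= a <= 43; b must have the parity of D, and c = (b^2 - D)/(4a) must be an integer >= a.
Enumerate a = 1..43, b in [-a, a]:
  a=1: (1, 0, 1401)  [1]
  a=2: (2, 2, 701)  [1]
  a=3: (3, 0, 467)  [1]
  a=4: none
  a=5: (5, -4, 281), (5, 4, 281)  [2]
  a=6: (6, 6, 235)  [1]
  a=7..9: none
  a=10: (10, -6, 141), (10, 6, 141)  [2]
  a=11..12: none
  a=13: (13, -8, 109), (13, 8, 109)  [2]
  a=14: none
  a=15: (15, -6, 94), (15, 6, 94)  [2]
  a=16..18: none
  a=19: (19, -18, 78), (19, 18, 78)  [2]
  a=20..22: none
  a=23: (23, -10, 62), (23, 10, 62)  [2]
  a=24: none
  a=25: (25, -14, 58), (25, 14, 58)  [2]
  a=26: (26, -18, 57), (26, 18, 57)  [2]
  a=27..28: none
  a=29: (29, -14, 50), (29, 14, 50)  [2]
  a=30: (30, -6, 47), (30, 6, 47)  [2]
  a=31: (31, -10, 46), (31, 10, 46)  [2]
  a=32..37: none
  a=38: (38, -18, 39), (38, 18, 39)  [2]
  a=39..43: none
Total reduced forms: 1 + 1 + 1 + 2 + 1 + 2 + 2 + 2 + 2 + 2 + 2 + 2 + 2 + 2 + 2 + 2 = 28
h = 28

28


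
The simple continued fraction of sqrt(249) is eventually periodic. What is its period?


Run the CF algorithm for sqrt(249).
a_0 = floor(sqrt(249)) = 15; set m_0=0, q_0=1.
Recurrence: m' = q*a - m,  q' = (d - m'^2)/q,  a' = floor((a_0 + m')/q').
  step 1: m=15, q=24, a=1
  step 2: m=9, q=7, a=3
  step 3: m=12, q=15, a=1
  step 4: m=3, q=16, a=1
  step 5: m=13, q=5, a=5
  step 6: m=12, q=21, a=1
  step 7: m=9, q=8, a=3
  step 8: m=15, q=3, a=10
  step 9: m=15, q=8, a=3
  step 10: m=9, q=21, a=1
  step 11: m=12, q=5, a=5
  step 12: m=13, q=16, a=1
  step 13: m=3, q=15, a=1
  step 14: m=12, q=7, a=3
  step 15: m=9, q=24, a=1
  step 16: m=15, q=1, a=30
a_16 = 2*a_0 = 30, so the period closes here.
sqrt(249) = [15; 1, 3, 1, 1, 5, 1, 3, 10, 3, 1, 5, 1, 1, 3, 1, 30]
Period length = 16

16


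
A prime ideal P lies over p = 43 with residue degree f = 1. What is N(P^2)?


N(P^a) = p^(a*f)
= 43^(2*1)
= 43^2
= 1849

1849


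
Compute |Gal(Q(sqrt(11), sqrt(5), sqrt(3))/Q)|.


The 3 square roots of distinct primes are multiplicatively independent over Q,
so [K:Q] = 2^3 and Gal(K/Q) is isomorphic to (Z/2Z)^3.
|Gal| = 2^3 = 8

8


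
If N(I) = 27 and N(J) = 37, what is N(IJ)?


N(IJ) = N(I) * N(J)
= 27 * 37
= 999

999


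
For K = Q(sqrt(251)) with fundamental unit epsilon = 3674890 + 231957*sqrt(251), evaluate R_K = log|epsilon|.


epsilon = 3674890 + 231957*sqrt(251)
= 7.3498e+06
R = ln(7.3498e+06)
= 15.8102

15.8102


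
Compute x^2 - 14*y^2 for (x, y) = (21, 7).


x^2 - d*y^2
= 21^2 - 14*7^2
= 441 - 686
= -245

-245


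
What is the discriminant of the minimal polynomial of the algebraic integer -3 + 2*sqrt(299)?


The element -3 + 2*sqrt(299) has minimal polynomial:
x^2 + 6*x - 1187
Discriminant = (6)^2 - 4*(-1187)
= 36 + 4748
= 4784

4784


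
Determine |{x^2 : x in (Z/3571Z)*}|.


For prime p, the number of non-zero quadratic residues is (p-1)/2.
= (3571-1)/2
= 1785

1785


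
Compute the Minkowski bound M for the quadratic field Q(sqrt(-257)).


d = -257, d mod 4 = 3, so disc(K) = 4d = -1028; |disc(K)| = 1028
Imaginary quadratic field, so n = 2, s = r2 = 1, r1 = 0
M = (n!/n^n) * (4/pi)^s * sqrt(|disc(K)|) = (2!/2^2) * (4/pi)^1 * sqrt(1028)
= 0.5 * 1.273240 * 32.062439
= 20.4116

20.4116


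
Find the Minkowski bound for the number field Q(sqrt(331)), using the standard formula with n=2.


d = 331, d mod 4 = 3, so disc(K) = 4d = 1324; |disc(K)| = 1324
Real quadratic field, so n = 2, s = r2 = 0, r1 = 2
M = (n!/n^n) * (4/pi)^s * sqrt(|disc(K)|) = (2!/2^2) * (4/pi)^0 * sqrt(1324)
= 0.5 * 1.000000 * 36.386811
= 18.1934

18.1934


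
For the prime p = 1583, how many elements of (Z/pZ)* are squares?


For prime p, the number of non-zero quadratic residues is (p-1)/2.
= (1583-1)/2
= 791

791


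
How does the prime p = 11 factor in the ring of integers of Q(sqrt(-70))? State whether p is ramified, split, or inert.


K = Q(sqrt(-70)). Since d mod 4 = 2, disc(K) = -280.
Check p | disc: -280 mod 11 = 6.
p does not divide disc. Compute Legendre symbol (d/p):
7^((11-1)/2) mod 11 = -1
(d/p) = -1, so p is inert: (p) stays prime with e=1, f=2, g=1.
Therefore p is inert.

inert


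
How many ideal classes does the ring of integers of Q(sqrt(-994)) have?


K = Q(sqrt(-994)). d mod 4 = 2, so D = disc(K) = 4d = -3976
h(K) equals the number of primitive reduced positive-definite forms (a, b, c) = a*x^2 + b*x*y + c*y^2 with b^2 - 4ac = D,
where reduced means |b| <= a <= c, with b >= 0 whenever |b| = a or a = c, and primitive means gcd(a, b, c) = 1.
Reduced forces 3a^2 <= |D| = 3976, so 1 <= a <= 36; b must have the parity of D, and c = (b^2 - D)/(4a) must be an integer >= a.
Enumerate a = 1..36, b in [-a, a]:
  a=1: (1, 0, 994)  [1]
  a=2: (2, 0, 497)  [1]
  a=3..4: none
  a=5: (5, -2, 199), (5, 2, 199)  [2]
  a=6: none
  a=7: (7, 0, 142)  [1]
  a=8..9: none
  a=10: (10, -8, 101), (10, 8, 101)  [2]
  a=11..13: none
  a=14: (14, 0, 71)  [1]
  a=15..16: none
  a=17: (17, -6, 59), (17, 6, 59)  [2]
  a=18..22: none
  a=23: (23, -16, 46), (23, 16, 46)  [2]
  a=24: none
  a=25: (25, -18, 43), (25, 18, 43)  [2]
  a=26..33: none
  a=34: (34, -28, 35), (34, 28, 35)  [2]
  a=35..36: none
Total reduced forms: 1 + 1 + 2 + 1 + 2 + 1 + 2 + 2 + 2 + 2 = 16
h = 16

16


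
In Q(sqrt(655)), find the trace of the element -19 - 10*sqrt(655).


Tr(a + b*sqrt(d)) = (a + b*sqrt(d)) + (a - b*sqrt(d)) = 2a
= 2 * (-19)
= -38

-38


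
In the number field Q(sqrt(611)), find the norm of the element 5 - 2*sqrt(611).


N(a + b*sqrt(d)) = a^2 - d*b^2
= (5)^2 - (611)*(-2)^2
= 25 - 2444
= -2419

-2419


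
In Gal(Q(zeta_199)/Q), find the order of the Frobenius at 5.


The Frobenius at p in Gal(Q(zeta_n)/Q) = (Z/nZ)* is the class of p, so its order is ord_199(5), the smallest k >= 1 with 5^k = 1 mod 199.
n = 199 = 199, phi(199) = 198; the order divides phi(n).
Divisors of 198: 1, 2, 3, 6, 9, 11, 18, 22, 33, 66, 99, 198
Repeated squaring mod 199: 5^1 = 5, 5^2 = 25, 5^4 = 28, 5^8 = 187, 5^16 = 144, 5^32 = 40, 5^64 = 8, 5^128 = 64
Test divisors in increasing order:
  k=1: 5^1 = 5 mod 199
  k=2: 5^2 = 25 mod 199
  k=3: 5^3 = 25 * 5 = 125 mod 199
  k=6: 5^6 = 28 * 25 = 103 mod 199
  k=9: 5^9 = 187 * 5 = 139 mod 199
  k=11: 5^11 = 187 * 25 * 5 = 92 mod 199
  k=18: 5^18 = 144 * 25 = 18 mod 199
  k=22: 5^22 = 144 * 28 * 25 = 106 mod 199
  k=33: 5^33 = 40 * 5 = 1 mod 199  <- first divisor giving 1
Order = 33

33


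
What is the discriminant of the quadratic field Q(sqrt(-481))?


For K = Q(sqrt(d)) with d squarefree: disc(K) = d if d = 1 mod 4, and disc(K) = 4d if d = 2 or 3 mod 4.
Here d = -481, and d mod 4 = 3.
d = 3 mod 4, not 1 (O_K = Z[sqrt(d)]), so disc(K) = 4d = 4 * (-481) = -1924

-1924


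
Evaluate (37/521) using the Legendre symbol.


p = 521 is prime, so compute (37/521) with the reciprocity algorithm (Jacobi-symbol steps: pull out 2s via (2/n), flip via reciprocity, reduce):
  reciprocity: (37/521) -> +(521/37)
  reduce: (3/37)
  reciprocity: (3/37) -> +(37/3)
  reduce: (1/3)
  (1/3) = 1
Product of signs = 1
(37/521) = 1

1


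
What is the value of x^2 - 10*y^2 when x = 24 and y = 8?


x^2 - d*y^2
= 24^2 - 10*8^2
= 576 - 640
= -64

-64


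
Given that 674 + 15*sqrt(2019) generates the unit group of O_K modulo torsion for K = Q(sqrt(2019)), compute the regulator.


epsilon = 674 + 15*sqrt(2019)
= 1347.9993
R = ln(1347.9993)
= 7.2064

7.2064


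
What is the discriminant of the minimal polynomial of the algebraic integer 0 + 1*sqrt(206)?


The element 0 + 1*sqrt(206) has minimal polynomial:
x^2 + 0*x - 206
Discriminant = (0)^2 - 4*(-206)
= 0 + 824
= 824

824


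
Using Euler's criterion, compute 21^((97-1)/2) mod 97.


p = 97 is prime and the exponent is (p-1)/2 = 48, so by Euler's criterion 21^48 = (21/97) = +1 or -1 mod 97.
Compute by square-and-multiply:
  48 = 32 + 16 (binary 110000)
  Repeated squaring mod 97: 21^1 = 21, 21^2 = 53, 21^4 = 93, 21^8 = 16, 21^16 = 62, 21^32 = 61
  21^48 = 21^32 * 21^16 = 61 * 62 mod 97
    61 * 62 = 3782 = 96 mod 97
  21^48 = 96 mod 97
Result 96 = p - 1 = -1 mod 97: 21 is a quadratic non-residue mod 97. As a residue in [0, p-1] the value is 96.
21^48 mod 97 = 96

96


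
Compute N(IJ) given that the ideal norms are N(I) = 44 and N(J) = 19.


N(IJ) = N(I) * N(J)
= 44 * 19
= 836

836


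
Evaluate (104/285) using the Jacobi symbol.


Compute (104/285) via quadratic reciprocity:
  pull out 2: (2/285) = -1  (since 285 mod 8 = 5)
  pull out 2: (2/285) = -1  (since 285 mod 8 = 5)
  pull out 2: (2/285) = -1  (since 285 mod 8 = 5)
  reciprocity: (13/285) -> +(285/13)
  reduce: (12/13)
  pull out 2: (2/13) = -1  (since 13 mod 8 = 5)
  pull out 2: (2/13) = -1  (since 13 mod 8 = 5)
  reciprocity: (3/13) -> +(13/3)
  reduce: (1/3)
  (1/3) = 1
Product of signs = -1

-1


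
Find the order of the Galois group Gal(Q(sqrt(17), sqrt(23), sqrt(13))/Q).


The 3 square roots of distinct primes are multiplicatively independent over Q,
so [K:Q] = 2^3 and Gal(K/Q) is isomorphic to (Z/2Z)^3.
|Gal| = 2^3 = 8

8


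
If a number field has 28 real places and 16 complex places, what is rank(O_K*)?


By Dirichlet's unit theorem:
rank = r1 + r2 - 1
= 28 + 16 - 1
= 43

43


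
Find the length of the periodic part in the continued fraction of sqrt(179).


Run the CF algorithm for sqrt(179).
a_0 = floor(sqrt(179)) = 13; set m_0=0, q_0=1.
Recurrence: m' = q*a - m,  q' = (d - m'^2)/q,  a' = floor((a_0 + m')/q').
  step 1: m=13, q=10, a=2
  step 2: m=7, q=13, a=1
  step 3: m=6, q=11, a=1
  step 4: m=5, q=14, a=1
  step 5: m=9, q=7, a=3
  step 6: m=12, q=5, a=5
  step 7: m=13, q=2, a=13
  step 8: m=13, q=5, a=5
  step 9: m=12, q=7, a=3
  step 10: m=9, q=14, a=1
  step 11: m=5, q=11, a=1
  step 12: m=6, q=13, a=1
  step 13: m=7, q=10, a=2
  step 14: m=13, q=1, a=26
a_14 = 2*a_0 = 26, so the period closes here.
sqrt(179) = [13; 2, 1, 1, 1, 3, 5, 13, 5, 3, 1, 1, 1, 2, 26]
Period length = 14

14


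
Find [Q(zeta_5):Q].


The degree equals Euler's totient phi(5).
5 = 5
phi(5) = 4

4


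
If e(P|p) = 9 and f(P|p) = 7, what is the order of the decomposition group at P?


|D_P| = e * f
= 9 * 7
= 63

63


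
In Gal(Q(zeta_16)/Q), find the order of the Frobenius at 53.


The Frobenius at p in Gal(Q(zeta_n)/Q) = (Z/nZ)* is the class of p, so its order is ord_16(53), the smallest k >= 1 with 53^k = 1 mod 16.
n = 16 = 2^4, phi(16) = 8; the order divides phi(n).
Divisors of 8: 1, 2, 4, 8
Repeated squaring mod 16: 53^1 = 5, 53^2 = 9, 53^4 = 1, 53^8 = 1
Test divisors in increasing order:
  k=1: 53^1 = 5 mod 16
  k=2: 53^2 = 9 mod 16
  k=4: 53^4 = 1 mod 16  <- first divisor giving 1
Order = 4

4


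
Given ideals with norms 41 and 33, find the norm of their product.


N(IJ) = N(I) * N(J)
= 41 * 33
= 1353

1353


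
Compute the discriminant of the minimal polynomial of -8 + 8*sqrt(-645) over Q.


The element -8 + 8*sqrt(-645) has minimal polynomial:
x^2 + 16*x + 41344
Discriminant = (16)^2 - 4*(41344)
= 256 - 165376
= -165120

-165120


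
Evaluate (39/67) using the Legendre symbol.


p = 67 is prime, so compute (39/67) with the reciprocity algorithm (Jacobi-symbol steps: pull out 2s via (2/n), flip via reciprocity, reduce):
  reciprocity: (39/67) -> -(67/39)
  reduce: (28/39)
  pull out 2: (2/39) = +1  (since 39 mod 8 = 7)
  pull out 2: (2/39) = +1  (since 39 mod 8 = 7)
  reciprocity: (7/39) -> -(39/7)
  reduce: (4/7)
  pull out 2: (2/7) = +1  (since 7 mod 8 = 7)
  pull out 2: (2/7) = +1  (since 7 mod 8 = 7)
  (1/7) = 1
Product of signs = 1
(39/67) = 1

1


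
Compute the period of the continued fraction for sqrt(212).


Run the CF algorithm for sqrt(212).
a_0 = floor(sqrt(212)) = 14; set m_0=0, q_0=1.
Recurrence: m' = q*a - m,  q' = (d - m'^2)/q,  a' = floor((a_0 + m')/q').
  step 1: m=14, q=16, a=1
  step 2: m=2, q=13, a=1
  step 3: m=11, q=7, a=3
  step 4: m=10, q=16, a=1
  step 5: m=6, q=11, a=1
  step 6: m=5, q=17, a=1
  step 7: m=12, q=4, a=6
  step 8: m=12, q=17, a=1
  step 9: m=5, q=11, a=1
  step 10: m=6, q=16, a=1
  step 11: m=10, q=7, a=3
  step 12: m=11, q=13, a=1
  step 13: m=2, q=16, a=1
  step 14: m=14, q=1, a=28
a_14 = 2*a_0 = 28, so the period closes here.
sqrt(212) = [14; 1, 1, 3, 1, 1, 1, 6, 1, 1, 1, 3, 1, 1, 28]
Period length = 14

14


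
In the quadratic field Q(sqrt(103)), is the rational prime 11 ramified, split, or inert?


K = Q(sqrt(103)). Since d mod 4 = 3, disc(K) = 412.
Check p | disc: 412 mod 11 = 5.
p does not divide disc. Compute Legendre symbol (d/p):
4^((11-1)/2) mod 11 = 1
(d/p) = 1, so p splits: (p) = P*P' with e=1, f=1, g=2.
Therefore p is split.

split


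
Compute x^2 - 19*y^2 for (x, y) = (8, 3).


x^2 - d*y^2
= 8^2 - 19*3^2
= 64 - 171
= -107

-107


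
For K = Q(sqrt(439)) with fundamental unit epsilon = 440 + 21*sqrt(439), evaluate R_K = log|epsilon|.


epsilon = 440 + 21*sqrt(439)
= 879.9989
R = ln(879.9989)
= 6.7799

6.7799


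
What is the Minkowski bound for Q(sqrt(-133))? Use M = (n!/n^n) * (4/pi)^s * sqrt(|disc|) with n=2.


d = -133, d mod 4 = 3, so disc(K) = 4d = -532; |disc(K)| = 532
Imaginary quadratic field, so n = 2, s = r2 = 1, r1 = 0
M = (n!/n^n) * (4/pi)^s * sqrt(|disc(K)|) = (2!/2^2) * (4/pi)^1 * sqrt(532)
= 0.5 * 1.273240 * 23.065125
= 14.6837

14.6837


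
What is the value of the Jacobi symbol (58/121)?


Compute (58/121) via quadratic reciprocity:
  pull out 2: (2/121) = +1  (since 121 mod 8 = 1)
  reciprocity: (29/121) -> +(121/29)
  reduce: (5/29)
  reciprocity: (5/29) -> +(29/5)
  reduce: (4/5)
  pull out 2: (2/5) = -1  (since 5 mod 8 = 5)
  pull out 2: (2/5) = -1  (since 5 mod 8 = 5)
  (1/5) = 1
Product of signs = 1

1


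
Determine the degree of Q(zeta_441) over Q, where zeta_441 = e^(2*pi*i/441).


The degree equals Euler's totient phi(441).
441 = 3^2 * 7^2
phi(441) = 252

252


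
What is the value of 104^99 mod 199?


p = 199 is prime and the exponent is (p-1)/2 = 99, so by Euler's criterion 104^99 = (104/199) = +1 or -1 mod 199.
Compute by square-and-multiply:
  99 = 64 + 32 + 2 + 1 (binary 1100011)
  Repeated squaring mod 199: 104^1 = 104, 104^2 = 70, 104^4 = 124, 104^8 = 53, 104^16 = 23, 104^32 = 131, 104^64 = 47
  104^99 = 104^64 * 104^32 * 104^2 * 104^1 = 47 * 131 * 70 * 104 mod 199
    47 * 131 = 6157 = 187 mod 199
    187 * 70 = 13090 = 155 mod 199
    155 * 104 = 16120 = 1 mod 199
  104^99 = 1 mod 199
Result 1: 104 is a quadratic residue mod 199.
104^99 mod 199 = 1

1


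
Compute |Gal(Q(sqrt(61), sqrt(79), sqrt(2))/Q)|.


The 3 square roots of distinct primes are multiplicatively independent over Q,
so [K:Q] = 2^3 and Gal(K/Q) is isomorphic to (Z/2Z)^3.
|Gal| = 2^3 = 8

8


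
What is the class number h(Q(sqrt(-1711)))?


K = Q(sqrt(-1711)). d mod 4 = 1, so D = disc(K) = d = -1711
h(K) equals the number of primitive reduced positive-definite forms (a, b, c) = a*x^2 + b*x*y + c*y^2 with b^2 - 4ac = D,
where reduced means |b| <= a <= c, with b >= 0 whenever |b| = a or a = c, and primitive means gcd(a, b, c) = 1.
Reduced forces 3a^2 <= |D| = 1711, so 1 <= a <= 23; b must have the parity of D, and c = (b^2 - D)/(4a) must be an integer >= a.
Enumerate a = 1..23, b in [-a, a]:
  a=1: (1, 1, 428)  [1]
  a=2: (2, -1, 214), (2, 1, 214)  [2]
  a=3: none
  a=4: (4, -1, 107), (4, 1, 107)  [2]
  a=5: (5, -3, 86), (5, 3, 86)  [2]
  a=6: none
  a=7: (7, -5, 62), (7, 5, 62)  [2]
  a=8: (8, -7, 55), (8, 7, 55)  [2]
  a=9: none
  a=10: (10, -7, 44), (10, -3, 43), (10, 3, 43), (10, 7, 44)  [4]
  a=11: (11, -7, 40), (11, 7, 40)  [2]
  a=12..13: none
  a=14: (14, -9, 32), (14, -5, 31), (14, 5, 31), (14, 9, 32)  [4]
  a=15: none
  a=16: (16, -9, 28), (16, 9, 28)  [2]
  a=17..19: none
  a=20: (20, -17, 25), (20, -7, 22), (20, 7, 22), (20, 17, 25)  [4]
  a=21: none
  a=22: (22, 15, 22)  [1]
  a=23: none
Total reduced forms: 1 + 2 + 2 + 2 + 2 + 2 + 4 + 2 + 4 + 2 + 4 + 1 = 28
h = 28

28


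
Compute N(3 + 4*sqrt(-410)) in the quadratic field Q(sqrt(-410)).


N(a + b*sqrt(d)) = a^2 - d*b^2
= (3)^2 - (-410)*(4)^2
= 9 + 6560
= 6569

6569


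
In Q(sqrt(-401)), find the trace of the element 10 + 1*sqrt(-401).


Tr(a + b*sqrt(d)) = (a + b*sqrt(d)) + (a - b*sqrt(d)) = 2a
= 2 * (10)
= 20

20


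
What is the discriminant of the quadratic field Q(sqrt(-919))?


For K = Q(sqrt(d)) with d squarefree: disc(K) = d if d = 1 mod 4, and disc(K) = 4d if d = 2 or 3 mod 4.
Here d = -919, and d mod 4 = 1.
d = 1 mod 4 (O_K = Z[(1+sqrt(d))/2]), so disc(K) = d = -919

-919


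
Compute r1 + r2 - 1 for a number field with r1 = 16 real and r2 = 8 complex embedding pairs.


By Dirichlet's unit theorem:
rank = r1 + r2 - 1
= 16 + 8 - 1
= 23

23


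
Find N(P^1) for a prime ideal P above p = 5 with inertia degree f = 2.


N(P^a) = p^(a*f)
= 5^(1*2)
= 5^2
= 25

25


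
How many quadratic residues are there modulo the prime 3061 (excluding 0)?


For prime p, the number of non-zero quadratic residues is (p-1)/2.
= (3061-1)/2
= 1530

1530


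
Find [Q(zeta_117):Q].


The degree equals Euler's totient phi(117).
117 = 3^2 * 13
phi(117) = 72

72


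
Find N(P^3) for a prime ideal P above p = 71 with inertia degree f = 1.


N(P^a) = p^(a*f)
= 71^(3*1)
= 71^3
= 357911

357911


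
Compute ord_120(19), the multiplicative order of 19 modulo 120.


We want ord_120(19), the smallest k >= 1 with 19^k = 1 mod 120.
n = 120 = 2^3 * 3 * 5, phi(120) = 32; the order divides phi(n).
Divisors of 32: 1, 2, 4, 8, 16, 32
Repeated squaring mod 120: 19^1 = 19, 19^2 = 1, 19^4 = 1, 19^8 = 1, 19^16 = 1, 19^32 = 1
Test divisors in increasing order:
  k=1: 19^1 = 19 mod 120
  k=2: 19^2 = 1 mod 120  <- first divisor giving 1
Order = 2

2


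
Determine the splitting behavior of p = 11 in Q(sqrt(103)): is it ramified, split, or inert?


K = Q(sqrt(103)). Since d mod 4 = 3, disc(K) = 412.
Check p | disc: 412 mod 11 = 5.
p does not divide disc. Compute Legendre symbol (d/p):
4^((11-1)/2) mod 11 = 1
(d/p) = 1, so p splits: (p) = P*P' with e=1, f=1, g=2.
Therefore p is split.

split


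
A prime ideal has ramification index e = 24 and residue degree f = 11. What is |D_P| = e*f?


|D_P| = e * f
= 24 * 11
= 264

264


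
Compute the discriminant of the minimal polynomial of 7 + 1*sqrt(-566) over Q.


The element 7 + 1*sqrt(-566) has minimal polynomial:
x^2 - 14*x + 615
Discriminant = (-14)^2 - 4*(615)
= 196 - 2460
= -2264

-2264


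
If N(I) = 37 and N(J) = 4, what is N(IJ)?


N(IJ) = N(I) * N(J)
= 37 * 4
= 148

148


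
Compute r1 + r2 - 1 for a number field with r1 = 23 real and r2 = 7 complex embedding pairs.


By Dirichlet's unit theorem:
rank = r1 + r2 - 1
= 23 + 7 - 1
= 29

29


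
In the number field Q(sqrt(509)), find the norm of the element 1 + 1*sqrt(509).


N(a + b*sqrt(d)) = a^2 - d*b^2
= (1)^2 - (509)*(1)^2
= 1 - 509
= -508

-508


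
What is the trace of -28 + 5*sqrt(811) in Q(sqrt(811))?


Tr(a + b*sqrt(d)) = (a + b*sqrt(d)) + (a - b*sqrt(d)) = 2a
= 2 * (-28)
= -56

-56


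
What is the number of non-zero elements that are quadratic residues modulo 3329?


For prime p, the number of non-zero quadratic residues is (p-1)/2.
= (3329-1)/2
= 1664

1664


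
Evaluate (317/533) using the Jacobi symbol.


Compute (317/533) via quadratic reciprocity:
  reciprocity: (317/533) -> +(533/317)
  reduce: (216/317)
  pull out 2: (2/317) = -1  (since 317 mod 8 = 5)
  pull out 2: (2/317) = -1  (since 317 mod 8 = 5)
  pull out 2: (2/317) = -1  (since 317 mod 8 = 5)
  reciprocity: (27/317) -> +(317/27)
  reduce: (20/27)
  pull out 2: (2/27) = -1  (since 27 mod 8 = 3)
  pull out 2: (2/27) = -1  (since 27 mod 8 = 3)
  reciprocity: (5/27) -> +(27/5)
  reduce: (2/5)
  pull out 2: (2/5) = -1  (since 5 mod 8 = 5)
  (1/5) = 1
Product of signs = 1

1


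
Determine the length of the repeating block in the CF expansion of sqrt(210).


Run the CF algorithm for sqrt(210).
a_0 = floor(sqrt(210)) = 14; set m_0=0, q_0=1.
Recurrence: m' = q*a - m,  q' = (d - m'^2)/q,  a' = floor((a_0 + m')/q').
  step 1: m=14, q=14, a=2
  step 2: m=14, q=1, a=28
a_2 = 2*a_0 = 28, so the period closes here.
sqrt(210) = [14; 2, 28]
Period length = 2

2


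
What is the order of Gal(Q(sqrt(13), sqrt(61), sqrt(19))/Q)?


The 3 square roots of distinct primes are multiplicatively independent over Q,
so [K:Q] = 2^3 and Gal(K/Q) is isomorphic to (Z/2Z)^3.
|Gal| = 2^3 = 8

8


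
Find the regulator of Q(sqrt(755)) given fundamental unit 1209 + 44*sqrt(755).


epsilon = 1209 + 44*sqrt(755)
= 2417.9996
R = ln(2417.9996)
= 7.7907

7.7907


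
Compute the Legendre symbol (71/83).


p = 83 is prime, so compute (71/83) with the reciprocity algorithm (Jacobi-symbol steps: pull out 2s via (2/n), flip via reciprocity, reduce):
  reciprocity: (71/83) -> -(83/71)
  reduce: (12/71)
  pull out 2: (2/71) = +1  (since 71 mod 8 = 7)
  pull out 2: (2/71) = +1  (since 71 mod 8 = 7)
  reciprocity: (3/71) -> -(71/3)
  reduce: (2/3)
  pull out 2: (2/3) = -1  (since 3 mod 8 = 3)
  (1/3) = 1
Product of signs = -1
(71/83) = -1

-1


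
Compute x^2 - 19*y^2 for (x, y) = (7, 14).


x^2 - d*y^2
= 7^2 - 19*14^2
= 49 - 3724
= -3675

-3675


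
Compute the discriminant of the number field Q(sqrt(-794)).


For K = Q(sqrt(d)) with d squarefree: disc(K) = d if d = 1 mod 4, and disc(K) = 4d if d = 2 or 3 mod 4.
Here d = -794, and d mod 4 = 2.
d = 2 mod 4, not 1 (O_K = Z[sqrt(d)]), so disc(K) = 4d = 4 * (-794) = -3176

-3176


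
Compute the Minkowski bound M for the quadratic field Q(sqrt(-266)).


d = -266, d mod 4 = 2, so disc(K) = 4d = -1064; |disc(K)| = 1064
Imaginary quadratic field, so n = 2, s = r2 = 1, r1 = 0
M = (n!/n^n) * (4/pi)^s * sqrt(|disc(K)|) = (2!/2^2) * (4/pi)^1 * sqrt(1064)
= 0.5 * 1.273240 * 32.619013
= 20.7659

20.7659


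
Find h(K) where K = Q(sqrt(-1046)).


K = Q(sqrt(-1046)). d mod 4 = 2, so D = disc(K) = 4d = -4184
h(K) equals the number of primitive reduced positive-definite forms (a, b, c) = a*x^2 + b*x*y + c*y^2 with b^2 - 4ac = D,
where reduced means |b| <= a <= c, with b >= 0 whenever |b| = a or a = c, and primitive means gcd(a, b, c) = 1.
Reduced forces 3a^2 <= |D| = 4184, so 1 <= a <= 37; b must have the parity of D, and c = (b^2 - D)/(4a) must be an integer >= a.
Enumerate a = 1..37, b in [-a, a]:
  a=1: (1, 0, 1046)  [1]
  a=2: (2, 0, 523)  [1]
  a=3: (3, -2, 349), (3, 2, 349)  [2]
  a=4: none
  a=5: (5, -4, 210), (5, 4, 210)  [2]
  a=6: (6, -4, 175), (6, 4, 175)  [2]
  a=7: (7, -4, 150), (7, 4, 150)  [2]
  a=8: none
  a=9: (9, -8, 118), (9, 8, 118)  [2]
  a=10: (10, -4, 105), (10, 4, 105)  [2]
  a=11..13: none
  a=14: (14, -4, 75), (14, 4, 75)  [2]
  a=15: (15, -14, 73), (15, -4, 70), (15, 4, 70), (15, 14, 73)  [4]
  a=16: none
  a=17: (17, -10, 63), (17, 10, 63)  [2]
  a=18: (18, -8, 59), (18, 8, 59)  [2]
  a=19..20: none
  a=21: (21, -10, 51), (21, -4, 50), (21, 4, 50), (21, 10, 51)  [4]
  a=22: none
  a=23: (23, -18, 49), (23, 18, 49)  [2]
  a=24: none
  a=25: (25, -4, 42), (25, 4, 42)  [2]
  a=26: none
  a=27: (27, -26, 45), (27, 26, 45)  [2]
  a=28..29: none
  a=30: (30, -16, 37), (30, -4, 35), (30, 4, 35), (30, 16, 37)  [4]
  a=31: (31, -30, 41), (31, 30, 41)  [2]
  a=32..33: none
  a=34: (34, -24, 35), (34, 24, 35)  [2]
  a=35..37: none
Total reduced forms: 1 + 1 + 2 + 2 + 2 + 2 + 2 + 2 + 2 + 4 + 2 + 2 + 4 + 2 + 2 + 2 + 4 + 2 + 2 = 42
h = 42

42


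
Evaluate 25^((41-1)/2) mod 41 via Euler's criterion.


p = 41 is prime and the exponent is (p-1)/2 = 20, so by Euler's criterion 25^20 = (25/41) = +1 or -1 mod 41.
Compute by square-and-multiply:
  20 = 16 + 4 (binary 10100)
  Repeated squaring mod 41: 25^1 = 25, 25^2 = 10, 25^4 = 18, 25^8 = 37, 25^16 = 16
  25^20 = 25^16 * 25^4 = 16 * 18 mod 41
    16 * 18 = 288 = 1 mod 41
  25^20 = 1 mod 41
Result 1: 25 is a quadratic residue mod 41.
25^20 mod 41 = 1

1


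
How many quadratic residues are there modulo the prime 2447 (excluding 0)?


For prime p, the number of non-zero quadratic residues is (p-1)/2.
= (2447-1)/2
= 1223

1223


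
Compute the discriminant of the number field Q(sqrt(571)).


For K = Q(sqrt(d)) with d squarefree: disc(K) = d if d = 1 mod 4, and disc(K) = 4d if d = 2 or 3 mod 4.
Here d = 571, and d mod 4 = 3.
d = 3 mod 4, not 1 (O_K = Z[sqrt(d)]), so disc(K) = 4d = 4 * (571) = 2284

2284


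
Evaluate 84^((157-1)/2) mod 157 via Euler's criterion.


p = 157 is prime and the exponent is (p-1)/2 = 78, so by Euler's criterion 84^78 = (84/157) = +1 or -1 mod 157.
Compute by square-and-multiply:
  78 = 64 + 8 + 4 + 2 (binary 1001110)
  Repeated squaring mod 157: 84^1 = 84, 84^2 = 148, 84^4 = 81, 84^8 = 124, 84^16 = 147, 84^32 = 100, 84^64 = 109
  84^78 = 84^64 * 84^8 * 84^4 * 84^2 = 109 * 124 * 81 * 148 mod 157
    109 * 124 = 13516 = 14 mod 157
    14 * 81 = 1134 = 35 mod 157
    35 * 148 = 5180 = 156 mod 157
  84^78 = 156 mod 157
Result 156 = p - 1 = -1 mod 157: 84 is a quadratic non-residue mod 157. As a residue in [0, p-1] the value is 156.
84^78 mod 157 = 156

156


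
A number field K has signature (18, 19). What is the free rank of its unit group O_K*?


By Dirichlet's unit theorem:
rank = r1 + r2 - 1
= 18 + 19 - 1
= 36

36


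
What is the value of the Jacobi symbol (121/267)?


Compute (121/267) via quadratic reciprocity:
  reciprocity: (121/267) -> +(267/121)
  reduce: (25/121)
  reciprocity: (25/121) -> +(121/25)
  reduce: (21/25)
  reciprocity: (21/25) -> +(25/21)
  reduce: (4/21)
  pull out 2: (2/21) = -1  (since 21 mod 8 = 5)
  pull out 2: (2/21) = -1  (since 21 mod 8 = 5)
  (1/21) = 1
Product of signs = 1

1


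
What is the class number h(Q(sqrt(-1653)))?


K = Q(sqrt(-1653)). d mod 4 = 3, so D = disc(K) = 4d = -6612
h(K) equals the number of primitive reduced positive-definite forms (a, b, c) = a*x^2 + b*x*y + c*y^2 with b^2 - 4ac = D,
where reduced means |b| <= a <= c, with b >= 0 whenever |b| = a or a = c, and primitive means gcd(a, b, c) = 1.
Reduced forces 3a^2 <= |D| = 6612, so 1 <= a <= 46; b must have the parity of D, and c = (b^2 - D)/(4a) must be an integer >= a.
Enumerate a = 1..46, b in [-a, a]:
  a=1: (1, 0, 1653)  [1]
  a=2: (2, 2, 827)  [1]
  a=3: (3, 0, 551)  [1]
  a=4..5: none
  a=6: (6, 6, 277)  [1]
  a=7..16: none
  a=17: (17, -16, 101), (17, 16, 101)  [2]
  a=18: none
  a=19: (19, 0, 87)  [1]
  a=20..22: none
  a=23: (23, -14, 74), (23, 14, 74)  [2]
  a=24..28: none
  a=29: (29, 0, 57)  [1]
  a=30..33: none
  a=34: (34, -18, 51), (34, 18, 51)  [2]
  a=35..36: none
  a=37: (37, -14, 46), (37, 14, 46)  [2]
  a=38: (38, 38, 53)  [1]
  a=39..42: none
  a=43: (43, 28, 43)  [1]
  a=44..46: none
Total reduced forms: 1 + 1 + 1 + 1 + 2 + 1 + 2 + 1 + 2 + 2 + 1 + 1 = 16
h = 16

16


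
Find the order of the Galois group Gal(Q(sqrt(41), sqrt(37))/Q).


The 2 square roots of distinct primes are multiplicatively independent over Q,
so [K:Q] = 2^2 and Gal(K/Q) is isomorphic to (Z/2Z)^2.
|Gal| = 2^2 = 4

4


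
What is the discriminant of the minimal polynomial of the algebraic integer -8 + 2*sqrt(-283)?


The element -8 + 2*sqrt(-283) has minimal polynomial:
x^2 + 16*x + 1196
Discriminant = (16)^2 - 4*(1196)
= 256 - 4784
= -4528

-4528


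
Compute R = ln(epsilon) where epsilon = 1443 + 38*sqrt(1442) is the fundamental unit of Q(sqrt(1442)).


epsilon = 1443 + 38*sqrt(1442)
= 2885.9997
R = ln(2885.9997)
= 7.9676

7.9676


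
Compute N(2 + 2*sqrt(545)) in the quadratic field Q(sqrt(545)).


N(a + b*sqrt(d)) = a^2 - d*b^2
= (2)^2 - (545)*(2)^2
= 4 - 2180
= -2176

-2176


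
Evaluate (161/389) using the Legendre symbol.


p = 389 is prime, so compute (161/389) with the reciprocity algorithm (Jacobi-symbol steps: pull out 2s via (2/n), flip via reciprocity, reduce):
  reciprocity: (161/389) -> +(389/161)
  reduce: (67/161)
  reciprocity: (67/161) -> +(161/67)
  reduce: (27/67)
  reciprocity: (27/67) -> -(67/27)
  reduce: (13/27)
  reciprocity: (13/27) -> +(27/13)
  reduce: (1/13)
  (1/13) = 1
Product of signs = -1
(161/389) = -1

-1


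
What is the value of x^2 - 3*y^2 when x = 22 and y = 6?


x^2 - d*y^2
= 22^2 - 3*6^2
= 484 - 108
= 376

376


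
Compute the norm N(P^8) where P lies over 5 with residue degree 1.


N(P^a) = p^(a*f)
= 5^(8*1)
= 5^8
= 390625

390625


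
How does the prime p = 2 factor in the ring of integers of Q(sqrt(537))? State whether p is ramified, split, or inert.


K = Q(sqrt(537)). Since d mod 4 = 1, disc(K) = 537.
Check p | disc: 537 mod 2 = 1.
p=2 does not divide disc (d is 1 mod 4). 2 splits iff d = 1 mod 8.
d mod 8 = 1, so (d/2) = 1.
(d/p) = 1, so p splits: (p) = P*P' with e=1, f=1, g=2.
Therefore p is split.

split


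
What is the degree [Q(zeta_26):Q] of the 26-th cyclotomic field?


The degree equals Euler's totient phi(26).
26 = 2 * 13
phi(26) = 12

12


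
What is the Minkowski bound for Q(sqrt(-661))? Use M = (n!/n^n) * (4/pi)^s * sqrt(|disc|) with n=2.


d = -661, d mod 4 = 3, so disc(K) = 4d = -2644; |disc(K)| = 2644
Imaginary quadratic field, so n = 2, s = r2 = 1, r1 = 0
M = (n!/n^n) * (4/pi)^s * sqrt(|disc(K)|) = (2!/2^2) * (4/pi)^1 * sqrt(2644)
= 0.5 * 1.273240 * 51.419841
= 32.7349

32.7349


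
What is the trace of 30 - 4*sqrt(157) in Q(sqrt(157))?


Tr(a + b*sqrt(d)) = (a + b*sqrt(d)) + (a - b*sqrt(d)) = 2a
= 2 * (30)
= 60

60


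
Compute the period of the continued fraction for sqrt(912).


Run the CF algorithm for sqrt(912).
a_0 = floor(sqrt(912)) = 30; set m_0=0, q_0=1.
Recurrence: m' = q*a - m,  q' = (d - m'^2)/q,  a' = floor((a_0 + m')/q').
  step 1: m=30, q=12, a=5
  step 2: m=30, q=1, a=60
a_2 = 2*a_0 = 60, so the period closes here.
sqrt(912) = [30; 5, 60]
Period length = 2

2


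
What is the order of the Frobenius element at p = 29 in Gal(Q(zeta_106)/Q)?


The Frobenius at p in Gal(Q(zeta_n)/Q) = (Z/nZ)* is the class of p, so its order is ord_106(29), the smallest k >= 1 with 29^k = 1 mod 106.
n = 106 = 2 * 53, phi(106) = 52; the order divides phi(n).
Divisors of 52: 1, 2, 4, 13, 26, 52
Repeated squaring mod 106: 29^1 = 29, 29^2 = 99, 29^4 = 49, 29^8 = 69, 29^16 = 97, 29^32 = 81
Test divisors in increasing order:
  k=1: 29^1 = 29 mod 106
  k=2: 29^2 = 99 mod 106
  k=4: 29^4 = 49 mod 106
  k=13: 29^13 = 69 * 49 * 29 = 105 mod 106
  k=26: 29^26 = 97 * 69 * 99 = 1 mod 106  <- first divisor giving 1
Order = 26

26


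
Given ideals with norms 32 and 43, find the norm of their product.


N(IJ) = N(I) * N(J)
= 32 * 43
= 1376

1376


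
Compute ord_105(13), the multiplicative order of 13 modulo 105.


We want ord_105(13), the smallest k >= 1 with 13^k = 1 mod 105.
n = 105 = 3 * 5 * 7, phi(105) = 48; the order divides phi(n).
Divisors of 48: 1, 2, 3, 4, 6, 8, 12, 16, 24, 48
Repeated squaring mod 105: 13^1 = 13, 13^2 = 64, 13^4 = 1, 13^8 = 1, 13^16 = 1, 13^32 = 1
Test divisors in increasing order:
  k=1: 13^1 = 13 mod 105
  k=2: 13^2 = 64 mod 105
  k=3: 13^3 = 64 * 13 = 97 mod 105
  k=4: 13^4 = 1 mod 105  <- first divisor giving 1
Order = 4

4


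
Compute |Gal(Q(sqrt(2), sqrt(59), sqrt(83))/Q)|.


The 3 square roots of distinct primes are multiplicatively independent over Q,
so [K:Q] = 2^3 and Gal(K/Q) is isomorphic to (Z/2Z)^3.
|Gal| = 2^3 = 8

8


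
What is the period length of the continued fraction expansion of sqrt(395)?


Run the CF algorithm for sqrt(395).
a_0 = floor(sqrt(395)) = 19; set m_0=0, q_0=1.
Recurrence: m' = q*a - m,  q' = (d - m'^2)/q,  a' = floor((a_0 + m')/q').
  step 1: m=19, q=34, a=1
  step 2: m=15, q=5, a=6
  step 3: m=15, q=34, a=1
  step 4: m=19, q=1, a=38
a_4 = 2*a_0 = 38, so the period closes here.
sqrt(395) = [19; 1, 6, 1, 38]
Period length = 4

4


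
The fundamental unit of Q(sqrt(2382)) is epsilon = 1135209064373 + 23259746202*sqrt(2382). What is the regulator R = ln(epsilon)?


epsilon = 1135209064373 + 23259746202*sqrt(2382)
= 2.2704e+12
R = ln(2.2704e+12)
= 28.4510

28.4510


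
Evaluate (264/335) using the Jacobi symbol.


Compute (264/335) via quadratic reciprocity:
  pull out 2: (2/335) = +1  (since 335 mod 8 = 7)
  pull out 2: (2/335) = +1  (since 335 mod 8 = 7)
  pull out 2: (2/335) = +1  (since 335 mod 8 = 7)
  reciprocity: (33/335) -> +(335/33)
  reduce: (5/33)
  reciprocity: (5/33) -> +(33/5)
  reduce: (3/5)
  reciprocity: (3/5) -> +(5/3)
  reduce: (2/3)
  pull out 2: (2/3) = -1  (since 3 mod 8 = 3)
  (1/3) = 1
Product of signs = -1

-1


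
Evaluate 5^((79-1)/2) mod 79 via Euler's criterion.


p = 79 is prime and the exponent is (p-1)/2 = 39, so by Euler's criterion 5^39 = (5/79) = +1 or -1 mod 79.
Compute by square-and-multiply:
  39 = 32 + 4 + 2 + 1 (binary 100111)
  Repeated squaring mod 79: 5^1 = 5, 5^2 = 25, 5^4 = 72, 5^8 = 49, 5^16 = 31, 5^32 = 13
  5^39 = 5^32 * 5^4 * 5^2 * 5^1 = 13 * 72 * 25 * 5 mod 79
    13 * 72 = 936 = 67 mod 79
    67 * 25 = 1675 = 16 mod 79
    16 * 5 = 80 = 1 mod 79
  5^39 = 1 mod 79
Result 1: 5 is a quadratic residue mod 79.
5^39 mod 79 = 1

1


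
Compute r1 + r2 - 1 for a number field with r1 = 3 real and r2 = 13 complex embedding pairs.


By Dirichlet's unit theorem:
rank = r1 + r2 - 1
= 3 + 13 - 1
= 15

15


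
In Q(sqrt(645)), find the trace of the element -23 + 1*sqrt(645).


Tr(a + b*sqrt(d)) = (a + b*sqrt(d)) + (a - b*sqrt(d)) = 2a
= 2 * (-23)
= -46

-46


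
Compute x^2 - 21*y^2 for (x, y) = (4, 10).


x^2 - d*y^2
= 4^2 - 21*10^2
= 16 - 2100
= -2084

-2084


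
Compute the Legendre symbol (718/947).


p = 947 is prime, so compute (718/947) with the reciprocity algorithm (Jacobi-symbol steps: pull out 2s via (2/n), flip via reciprocity, reduce):
  pull out 2: (2/947) = -1  (since 947 mod 8 = 3)
  reciprocity: (359/947) -> -(947/359)
  reduce: (229/359)
  reciprocity: (229/359) -> +(359/229)
  reduce: (130/229)
  pull out 2: (2/229) = -1  (since 229 mod 8 = 5)
  reciprocity: (65/229) -> +(229/65)
  reduce: (34/65)
  pull out 2: (2/65) = +1  (since 65 mod 8 = 1)
  reciprocity: (17/65) -> +(65/17)
  reduce: (14/17)
  pull out 2: (2/17) = +1  (since 17 mod 8 = 1)
  reciprocity: (7/17) -> +(17/7)
  reduce: (3/7)
  reciprocity: (3/7) -> -(7/3)
  reduce: (1/3)
  (1/3) = 1
Product of signs = 1
(718/947) = 1

1


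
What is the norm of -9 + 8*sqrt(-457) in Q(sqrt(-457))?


N(a + b*sqrt(d)) = a^2 - d*b^2
= (-9)^2 - (-457)*(8)^2
= 81 + 29248
= 29329

29329


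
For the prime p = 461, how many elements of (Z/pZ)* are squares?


For prime p, the number of non-zero quadratic residues is (p-1)/2.
= (461-1)/2
= 230

230


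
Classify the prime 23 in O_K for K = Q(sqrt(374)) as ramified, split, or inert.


K = Q(sqrt(374)). Since d mod 4 = 2, disc(K) = 1496.
Check p | disc: 1496 mod 23 = 1.
p does not divide disc. Compute Legendre symbol (d/p):
6^((23-1)/2) mod 23 = 1
(d/p) = 1, so p splits: (p) = P*P' with e=1, f=1, g=2.
Therefore p is split.

split


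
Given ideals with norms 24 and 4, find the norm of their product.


N(IJ) = N(I) * N(J)
= 24 * 4
= 96

96


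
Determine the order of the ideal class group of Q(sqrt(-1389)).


K = Q(sqrt(-1389)). d mod 4 = 3, so D = disc(K) = 4d = -5556
h(K) equals the number of primitive reduced positive-definite forms (a, b, c) = a*x^2 + b*x*y + c*y^2 with b^2 - 4ac = D,
where reduced means |b| <= a <= c, with b >= 0 whenever |b| = a or a = c, and primitive means gcd(a, b, c) = 1.
Reduced forces 3a^2 <= |D| = 5556, so 1 <= a <= 43; b must have the parity of D, and c = (b^2 - D)/(4a) must be an integer >= a.
Enumerate a = 1..43, b in [-a, a]:
  a=1: (1, 0, 1389)  [1]
  a=2: (2, 2, 695)  [1]
  a=3: (3, 0, 463)  [1]
  a=4: none
  a=5: (5, -2, 278), (5, 2, 278)  [2]
  a=6: (6, 6, 233)  [1]
  a=7: (7, -4, 199), (7, 4, 199)  [2]
  a=8..9: none
  a=10: (10, -2, 139), (10, 2, 139)  [2]
  a=11..13: none
  a=14: (14, -10, 101), (14, 10, 101)  [2]
  a=15: (15, -12, 95), (15, 12, 95)  [2]
  a=16..18: none
  a=19: (19, -12, 75), (19, 12, 75)  [2]
  a=20: none
  a=21: (21, -18, 70), (21, 18, 70)  [2]
  a=22..24: none
  a=25: (25, -12, 57), (25, 12, 57)  [2]
  a=26..29: none
  a=30: (30, -18, 49), (30, 18, 49)  [2]
  a=31..34: none
  a=35: (35, -32, 47), (35, -18, 42), (35, 18, 42), (35, 32, 47)  [4]
  a=36..37: none
  a=38: (38, -26, 41), (38, 26, 41)  [2]
  a=39..43: none
Total reduced forms: 1 + 1 + 1 + 2 + 1 + 2 + 2 + 2 + 2 + 2 + 2 + 2 + 2 + 4 + 2 = 28
h = 28

28


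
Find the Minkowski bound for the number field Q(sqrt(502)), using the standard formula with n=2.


d = 502, d mod 4 = 2, so disc(K) = 4d = 2008; |disc(K)| = 2008
Real quadratic field, so n = 2, s = r2 = 0, r1 = 2
M = (n!/n^n) * (4/pi)^s * sqrt(|disc(K)|) = (2!/2^2) * (4/pi)^0 * sqrt(2008)
= 0.5 * 1.000000 * 44.810713
= 22.4054

22.4054


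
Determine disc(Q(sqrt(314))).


For K = Q(sqrt(d)) with d squarefree: disc(K) = d if d = 1 mod 4, and disc(K) = 4d if d = 2 or 3 mod 4.
Here d = 314, and d mod 4 = 2.
d = 2 mod 4, not 1 (O_K = Z[sqrt(d)]), so disc(K) = 4d = 4 * (314) = 1256

1256


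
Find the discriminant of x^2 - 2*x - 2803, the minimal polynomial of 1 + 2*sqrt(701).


The element 1 + 2*sqrt(701) has minimal polynomial:
x^2 - 2*x - 2803
Discriminant = (-2)^2 - 4*(-2803)
= 4 + 11212
= 11216

11216


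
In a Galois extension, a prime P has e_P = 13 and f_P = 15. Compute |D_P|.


|D_P| = e * f
= 13 * 15
= 195

195


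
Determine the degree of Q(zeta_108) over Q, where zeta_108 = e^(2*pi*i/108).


The degree equals Euler's totient phi(108).
108 = 2^2 * 3^3
phi(108) = 36

36


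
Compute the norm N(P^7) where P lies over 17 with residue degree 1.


N(P^a) = p^(a*f)
= 17^(7*1)
= 17^7
= 410338673

410338673


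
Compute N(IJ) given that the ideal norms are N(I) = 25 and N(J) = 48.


N(IJ) = N(I) * N(J)
= 25 * 48
= 1200

1200


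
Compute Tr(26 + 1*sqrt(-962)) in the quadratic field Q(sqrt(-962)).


Tr(a + b*sqrt(d)) = (a + b*sqrt(d)) + (a - b*sqrt(d)) = 2a
= 2 * (26)
= 52

52


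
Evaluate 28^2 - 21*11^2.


x^2 - d*y^2
= 28^2 - 21*11^2
= 784 - 2541
= -1757

-1757


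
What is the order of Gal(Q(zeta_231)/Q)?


|Gal(Q(zeta_231)/Q)| = phi(231)
= 120

120


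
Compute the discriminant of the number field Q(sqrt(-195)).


For K = Q(sqrt(d)) with d squarefree: disc(K) = d if d = 1 mod 4, and disc(K) = 4d if d = 2 or 3 mod 4.
Here d = -195, and d mod 4 = 1.
d = 1 mod 4 (O_K = Z[(1+sqrt(d))/2]), so disc(K) = d = -195

-195


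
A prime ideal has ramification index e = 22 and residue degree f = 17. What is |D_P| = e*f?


|D_P| = e * f
= 22 * 17
= 374

374


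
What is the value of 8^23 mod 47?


p = 47 is prime and the exponent is (p-1)/2 = 23, so by Euler's criterion 8^23 = (8/47) = +1 or -1 mod 47.
Compute by square-and-multiply:
  23 = 16 + 4 + 2 + 1 (binary 10111)
  Repeated squaring mod 47: 8^1 = 8, 8^2 = 17, 8^4 = 7, 8^8 = 2, 8^16 = 4
  8^23 = 8^16 * 8^4 * 8^2 * 8^1 = 4 * 7 * 17 * 8 mod 47
    4 * 7 = 28 = 28 mod 47
    28 * 17 = 476 = 6 mod 47
    6 * 8 = 48 = 1 mod 47
  8^23 = 1 mod 47
Result 1: 8 is a quadratic residue mod 47.
8^23 mod 47 = 1

1


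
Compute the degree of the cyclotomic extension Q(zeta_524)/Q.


The degree equals Euler's totient phi(524).
524 = 2^2 * 131
phi(524) = 260

260


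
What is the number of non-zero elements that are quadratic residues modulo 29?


For prime p, the number of non-zero quadratic residues is (p-1)/2.
= (29-1)/2
= 14

14


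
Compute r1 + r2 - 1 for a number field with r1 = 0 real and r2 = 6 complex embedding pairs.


By Dirichlet's unit theorem:
rank = r1 + r2 - 1
= 0 + 6 - 1
= 5

5


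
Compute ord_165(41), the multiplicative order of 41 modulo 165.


We want ord_165(41), the smallest k >= 1 with 41^k = 1 mod 165.
n = 165 = 3 * 5 * 11, phi(165) = 80; the order divides phi(n).
Divisors of 80: 1, 2, 4, 5, 8, 10, 16, 20, 40, 80
Repeated squaring mod 165: 41^1 = 41, 41^2 = 31, 41^4 = 136, 41^8 = 16, 41^16 = 91, 41^32 = 31, 41^64 = 136
Test divisors in increasing order:
  k=1: 41^1 = 41 mod 165
  k=2: 41^2 = 31 mod 165
  k=4: 41^4 = 136 mod 165
  k=5: 41^5 = 136 * 41 = 131 mod 165
  k=8: 41^8 = 16 mod 165
  k=10: 41^10 = 16 * 31 = 1 mod 165  <- first divisor giving 1
Order = 10

10
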